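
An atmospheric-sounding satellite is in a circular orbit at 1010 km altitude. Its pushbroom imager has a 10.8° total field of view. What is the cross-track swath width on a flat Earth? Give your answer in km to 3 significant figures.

Half-angle = 10.8°/2 = 5.4°.
Swath width ≈ 2h·tan(θ/2) = 2 × 1010 × tan(5.4°) = 190.9 km.

191 km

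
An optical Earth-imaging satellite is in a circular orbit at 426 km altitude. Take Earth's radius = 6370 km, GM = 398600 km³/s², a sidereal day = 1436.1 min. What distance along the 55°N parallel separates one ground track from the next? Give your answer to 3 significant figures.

1490 km

Semi-major axis a = 6370 + 426 = 6796 km. Period T = 2π√(a³/μ) = 2π√(6796³/398600) = 5575.6 s = 92.93 min.
Node shift per orbit = (5575.6/86166) × 360° = 23.29°.
Equatorial spacing = 23.29 × 111.2 km/° = 2590 km.
At 55° latitude, spacing = 2590 × cos(55°) = 1485 km.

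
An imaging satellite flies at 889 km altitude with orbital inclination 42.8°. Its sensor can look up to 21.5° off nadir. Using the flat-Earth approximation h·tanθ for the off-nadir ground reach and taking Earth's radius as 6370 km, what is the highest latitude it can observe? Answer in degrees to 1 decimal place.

For a prograde orbit the ground track reaches latitude ±i = ±42.8°.
Sensor half-swath on the ground ≈ 889·tan(21.5°) = 350 km = 3.15° of latitude.
Maximum observable latitude ≈ 42.8 + 3.15 = 45.9°.

45.9°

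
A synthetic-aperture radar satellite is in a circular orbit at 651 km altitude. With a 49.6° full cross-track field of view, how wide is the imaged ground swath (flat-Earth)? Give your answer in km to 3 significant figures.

Half-angle = 49.6°/2 = 24.8°.
Swath width ≈ 2h·tan(θ/2) = 2 × 651 × tan(24.8°) = 601.6 km.

602 km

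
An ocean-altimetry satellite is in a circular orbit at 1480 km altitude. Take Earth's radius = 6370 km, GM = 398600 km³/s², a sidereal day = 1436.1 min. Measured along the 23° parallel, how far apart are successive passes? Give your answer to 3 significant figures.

2960 km

Semi-major axis a = 6370 + 1480 = 7850 km. Period T = 2π√(a³/μ) = 2π√(7850³/398600) = 6921.7 s = 115.36 min.
Node shift per orbit = (6921.7/86166) × 360° = 28.92°.
Equatorial spacing = 28.92 × 111.2 km/° = 3215 km.
At 23° latitude, spacing = 3215 × cos(23°) = 2960 km.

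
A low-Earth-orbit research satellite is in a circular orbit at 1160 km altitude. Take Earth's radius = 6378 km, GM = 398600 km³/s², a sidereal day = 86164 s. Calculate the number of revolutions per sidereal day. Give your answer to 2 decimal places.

13.23

Semi-major axis a = 6378 + 1160 = 7538 km. Period T = 2π√(a³/μ) = 2π√(7538³/398600) = 6513.2 s = 108.55 min.
Orbits per sidereal day = 86164 / 6513.2 = 13.229.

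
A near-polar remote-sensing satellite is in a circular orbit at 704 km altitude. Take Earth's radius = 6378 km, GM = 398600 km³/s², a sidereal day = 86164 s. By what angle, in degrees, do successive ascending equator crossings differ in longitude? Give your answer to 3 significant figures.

Semi-major axis a = 6378 + 704 = 7082 km. Period T = 2π√(a³/μ) = 2π√(7082³/398600) = 5931.2 s = 98.85 min.
During one orbit Earth rotates (5931.2 / 86164) × 360° = 24.78°.

24.8°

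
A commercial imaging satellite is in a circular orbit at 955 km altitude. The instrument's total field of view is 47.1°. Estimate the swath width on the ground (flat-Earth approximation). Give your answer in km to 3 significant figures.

Half-angle = 47.1°/2 = 23.55°.
Swath width ≈ 2h·tan(θ/2) = 2 × 955 × tan(23.55°) = 832.5 km.

832 km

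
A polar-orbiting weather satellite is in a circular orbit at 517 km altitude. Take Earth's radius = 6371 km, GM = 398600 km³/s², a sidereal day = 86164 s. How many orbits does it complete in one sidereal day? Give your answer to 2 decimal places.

15.15

Semi-major axis a = 6371 + 517 = 6888 km. Period T = 2π√(a³/μ) = 2π√(6888³/398600) = 5689.2 s = 94.82 min.
Orbits per sidereal day = 86164 / 5689.2 = 15.145.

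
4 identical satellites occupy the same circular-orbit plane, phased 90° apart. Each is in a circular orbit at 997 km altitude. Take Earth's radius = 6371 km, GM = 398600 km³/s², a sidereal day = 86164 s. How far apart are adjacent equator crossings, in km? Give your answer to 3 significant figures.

731 km

Semi-major axis a = 6371 + 997 = 7368 km. Period T = 2π√(a³/μ) = 2π√(7368³/398600) = 6294.1 s = 104.90 min.
Single-satellite node shift = (6294.1/86164) × 360° = 26.30°.
With 4 satellites evenly phased, successive equator crossings are 26.30/4 = 6.574° apart.
That is 6.574 × 111.2 = 731 km at the equator.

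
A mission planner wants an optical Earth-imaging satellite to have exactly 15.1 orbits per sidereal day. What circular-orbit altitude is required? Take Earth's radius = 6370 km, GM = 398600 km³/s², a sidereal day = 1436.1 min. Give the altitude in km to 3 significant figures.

Required period T = 86166 / 15.1 = 5706.4 s.
From T = 2π√(a³/μ): a = (μ T²/4π²)^(1/3) = (398600 × 5706.4² / 4π²)^(1/3) = 6902 km.
Altitude h = a − R = 6902 − 6370 = 532 km.

532 km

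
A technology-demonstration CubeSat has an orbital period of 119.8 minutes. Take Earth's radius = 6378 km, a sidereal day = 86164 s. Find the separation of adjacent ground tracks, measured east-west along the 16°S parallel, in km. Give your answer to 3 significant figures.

T = 119.8 min = 7188.0 s.
Node shift per orbit = (7188.0/86164) × 360° = 30.03°.
Equatorial spacing = 30.03 × 111.3 km/° = 3343 km.
At 16° latitude, spacing = 3343 × cos(16°) = 3214 km.

3210 km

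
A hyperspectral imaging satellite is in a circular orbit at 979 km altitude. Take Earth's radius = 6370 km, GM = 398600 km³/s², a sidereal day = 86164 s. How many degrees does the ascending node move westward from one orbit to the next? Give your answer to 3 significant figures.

26.2°

Semi-major axis a = 6370 + 979 = 7349 km. Period T = 2π√(a³/μ) = 2π√(7349³/398600) = 6269.8 s = 104.50 min.
During one orbit Earth rotates (6269.8 / 86164) × 360° = 26.20°.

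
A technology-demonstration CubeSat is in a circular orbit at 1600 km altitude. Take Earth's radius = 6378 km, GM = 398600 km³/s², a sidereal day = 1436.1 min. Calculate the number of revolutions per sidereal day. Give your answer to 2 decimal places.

Semi-major axis a = 6378 + 1600 = 7978 km. Period T = 2π√(a³/μ) = 2π√(7978³/398600) = 7091.7 s = 118.20 min.
Orbits per sidereal day = 86166 / 7091.7 = 12.150.

12.15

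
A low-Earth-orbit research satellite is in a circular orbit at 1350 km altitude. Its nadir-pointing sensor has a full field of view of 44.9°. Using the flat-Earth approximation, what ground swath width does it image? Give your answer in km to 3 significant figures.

1120 km

Half-angle = 44.9°/2 = 22.45°.
Swath width ≈ 2h·tan(θ/2) = 2 × 1350 × tan(22.45°) = 1115.6 km.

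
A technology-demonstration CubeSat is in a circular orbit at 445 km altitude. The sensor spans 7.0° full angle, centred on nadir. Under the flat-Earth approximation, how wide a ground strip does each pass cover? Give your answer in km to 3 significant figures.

54.4 km

Half-angle = 7.0°/2 = 3.5°.
Swath width ≈ 2h·tan(θ/2) = 2 × 445 × tan(3.5°) = 54.4 km.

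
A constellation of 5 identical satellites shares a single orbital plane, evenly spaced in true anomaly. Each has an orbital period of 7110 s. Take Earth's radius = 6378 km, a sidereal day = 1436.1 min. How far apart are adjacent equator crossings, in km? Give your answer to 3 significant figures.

661 km

Single-satellite node shift = (7110.0/86166) × 360° = 29.71°.
With 5 satellites evenly phased, successive equator crossings are 29.71/5 = 5.941° apart.
That is 5.941 × 111.3 = 661 km at the equator.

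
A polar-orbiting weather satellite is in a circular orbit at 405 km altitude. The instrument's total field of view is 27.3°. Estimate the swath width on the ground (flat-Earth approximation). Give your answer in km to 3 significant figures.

197 km

Half-angle = 27.3°/2 = 13.65°.
Swath width ≈ 2h·tan(θ/2) = 2 × 405 × tan(13.65°) = 196.7 km.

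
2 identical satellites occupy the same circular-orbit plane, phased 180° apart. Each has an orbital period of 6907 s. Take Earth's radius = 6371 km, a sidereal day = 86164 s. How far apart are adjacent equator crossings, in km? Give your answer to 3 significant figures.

Single-satellite node shift = (6907.0/86164) × 360° = 28.86°.
With 2 satellites evenly phased, successive equator crossings are 28.86/2 = 14.429° apart.
That is 14.429 × 111.2 = 1604 km at the equator.

1600 km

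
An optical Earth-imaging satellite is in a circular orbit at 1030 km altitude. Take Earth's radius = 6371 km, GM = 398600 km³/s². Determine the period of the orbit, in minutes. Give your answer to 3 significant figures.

106 min

Semi-major axis a = 6371 + 1030 = 7401 km. Period T = 2π√(a³/μ) = 2π√(7401³/398600) = 6336.5 s = 105.61 min.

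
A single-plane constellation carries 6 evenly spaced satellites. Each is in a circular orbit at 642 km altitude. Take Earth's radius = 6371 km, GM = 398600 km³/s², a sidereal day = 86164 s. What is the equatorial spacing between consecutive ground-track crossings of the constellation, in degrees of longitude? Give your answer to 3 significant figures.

4.07°

Semi-major axis a = 6371 + 642 = 7013 km. Period T = 2π√(a³/μ) = 2π√(7013³/398600) = 5844.8 s = 97.41 min.
Single-satellite node shift = (5844.8/86164) × 360° = 24.42°.
With 6 satellites evenly phased, successive equator crossings are 24.42/6 = 4.070° apart.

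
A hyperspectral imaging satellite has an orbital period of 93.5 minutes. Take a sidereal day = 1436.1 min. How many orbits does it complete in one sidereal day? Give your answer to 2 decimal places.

15.36

T = 93.5 min = 5610.0 s.
Orbits per sidereal day = 86166 / 5610.0 = 15.359.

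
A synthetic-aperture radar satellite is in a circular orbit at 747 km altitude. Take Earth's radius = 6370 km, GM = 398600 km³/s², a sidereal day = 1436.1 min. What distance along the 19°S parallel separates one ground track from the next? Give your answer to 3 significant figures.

2620 km

Semi-major axis a = 6370 + 747 = 7117 km. Period T = 2π√(a³/μ) = 2π√(7117³/398600) = 5975.3 s = 99.59 min.
Node shift per orbit = (5975.3/86166) × 360° = 24.96°.
Equatorial spacing = 24.96 × 111.2 km/° = 2775 km.
At 19° latitude, spacing = 2775 × cos(19°) = 2624 km.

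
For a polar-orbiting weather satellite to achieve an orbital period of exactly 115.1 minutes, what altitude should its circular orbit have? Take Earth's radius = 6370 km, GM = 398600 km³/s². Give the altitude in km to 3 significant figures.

1470 km

T = 115.1 min = 6906.0 s.
From T = 2π√(a³/μ): a = (μ T²/4π²)^(1/3) = (398600 × 6906.0² / 4π²)^(1/3) = 7838 km.
Altitude h = a − R = 7838 − 6370 = 1468 km.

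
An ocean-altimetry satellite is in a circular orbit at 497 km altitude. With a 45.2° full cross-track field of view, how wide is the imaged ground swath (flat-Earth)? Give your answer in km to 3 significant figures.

Half-angle = 45.2°/2 = 22.6°.
Swath width ≈ 2h·tan(θ/2) = 2 × 497 × tan(22.6°) = 413.8 km.

414 km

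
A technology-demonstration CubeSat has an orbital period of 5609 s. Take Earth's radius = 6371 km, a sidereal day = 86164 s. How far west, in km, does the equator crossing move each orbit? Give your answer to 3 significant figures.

2610 km

During one orbit Earth rotates (5609.0 / 86164) × 360° = 23.43°.
At the equator that is 23.43° × (2π·6371/360) km/° = 23.43 × 111.2 = 2606 km.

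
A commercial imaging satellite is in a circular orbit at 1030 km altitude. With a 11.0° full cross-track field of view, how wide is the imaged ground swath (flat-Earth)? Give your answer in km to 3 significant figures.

Half-angle = 11.0°/2 = 5.5°.
Swath width ≈ 2h·tan(θ/2) = 2 × 1030 × tan(5.5°) = 198.4 km.

198 km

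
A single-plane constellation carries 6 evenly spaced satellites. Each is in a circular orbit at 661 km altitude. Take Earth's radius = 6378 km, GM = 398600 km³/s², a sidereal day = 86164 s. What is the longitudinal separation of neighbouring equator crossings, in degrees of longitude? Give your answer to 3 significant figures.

Semi-major axis a = 6378 + 661 = 7039 km. Period T = 2π√(a³/μ) = 2π√(7039³/398600) = 5877.3 s = 97.95 min.
Single-satellite node shift = (5877.3/86164) × 360° = 24.56°.
With 6 satellites evenly phased, successive equator crossings are 24.56/6 = 4.093° apart.

4.09°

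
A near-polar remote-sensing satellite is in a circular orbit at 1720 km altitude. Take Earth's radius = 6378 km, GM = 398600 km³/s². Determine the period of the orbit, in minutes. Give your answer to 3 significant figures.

121 min

Semi-major axis a = 6378 + 1720 = 8098 km. Period T = 2π√(a³/μ) = 2π√(8098³/398600) = 7252.3 s = 120.87 min.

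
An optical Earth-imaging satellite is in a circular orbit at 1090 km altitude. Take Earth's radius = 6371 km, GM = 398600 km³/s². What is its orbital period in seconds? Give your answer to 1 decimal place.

Semi-major axis a = 6371 + 1090 = 7461 km. Period T = 2π√(a³/μ) = 2π√(7461³/398600) = 6413.7 s = 106.89 min.

6413.7 seconds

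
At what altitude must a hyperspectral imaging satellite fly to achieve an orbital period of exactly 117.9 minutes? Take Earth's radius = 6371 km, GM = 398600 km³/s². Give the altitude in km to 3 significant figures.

T = 117.9 min = 7074.0 s.
From T = 2π√(a³/μ): a = (μ T²/4π²)^(1/3) = (398600 × 7074.0² / 4π²)^(1/3) = 7965 km.
Altitude h = a − R = 7965 − 6371 = 1594 km.

1590 km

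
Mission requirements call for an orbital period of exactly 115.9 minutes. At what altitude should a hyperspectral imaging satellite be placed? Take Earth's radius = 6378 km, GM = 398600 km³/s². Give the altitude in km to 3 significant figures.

1500 km

T = 115.9 min = 6954.0 s.
From T = 2π√(a³/μ): a = (μ T²/4π²)^(1/3) = (398600 × 6954.0² / 4π²)^(1/3) = 7874 km.
Altitude h = a − R = 7874 − 6378 = 1496 km.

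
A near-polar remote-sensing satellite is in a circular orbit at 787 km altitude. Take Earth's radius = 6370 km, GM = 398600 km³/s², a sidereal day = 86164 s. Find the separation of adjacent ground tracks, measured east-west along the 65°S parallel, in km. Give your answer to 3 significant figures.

Semi-major axis a = 6370 + 787 = 7157 km. Period T = 2π√(a³/μ) = 2π√(7157³/398600) = 6025.7 s = 100.43 min.
Node shift per orbit = (6025.7/86164) × 360° = 25.18°.
Equatorial spacing = 25.18 × 111.2 km/° = 2799 km.
At 65° latitude, spacing = 2799 × cos(65°) = 1183 km.

1180 km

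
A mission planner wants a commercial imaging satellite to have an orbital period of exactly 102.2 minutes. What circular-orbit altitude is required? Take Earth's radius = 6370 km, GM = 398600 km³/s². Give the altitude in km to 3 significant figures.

871 km

T = 102.2 min = 6132.0 s.
From T = 2π√(a³/μ): a = (μ T²/4π²)^(1/3) = (398600 × 6132.0² / 4π²)^(1/3) = 7241 km.
Altitude h = a − R = 7241 − 6370 = 871 km.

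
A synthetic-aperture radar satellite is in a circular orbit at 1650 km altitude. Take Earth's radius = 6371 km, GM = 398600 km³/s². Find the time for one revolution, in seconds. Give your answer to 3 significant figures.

Semi-major axis a = 6371 + 1650 = 8021 km. Period T = 2π√(a³/μ) = 2π√(8021³/398600) = 7149.1 s = 119.15 min.

7150 seconds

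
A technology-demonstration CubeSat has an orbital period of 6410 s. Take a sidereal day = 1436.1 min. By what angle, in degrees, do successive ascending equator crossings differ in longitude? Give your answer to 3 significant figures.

26.8°

During one orbit Earth rotates (6410.0 / 86166) × 360° = 26.78°.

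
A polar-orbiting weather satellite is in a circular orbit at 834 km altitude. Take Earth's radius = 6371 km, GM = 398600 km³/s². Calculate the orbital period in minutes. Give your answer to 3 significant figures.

101 min

Semi-major axis a = 6371 + 834 = 7205 km. Period T = 2π√(a³/μ) = 2π√(7205³/398600) = 6086.4 s = 101.44 min.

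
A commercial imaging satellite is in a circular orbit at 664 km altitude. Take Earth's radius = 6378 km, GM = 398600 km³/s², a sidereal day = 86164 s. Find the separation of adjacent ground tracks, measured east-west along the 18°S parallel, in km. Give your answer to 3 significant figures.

Semi-major axis a = 6378 + 664 = 7042 km. Period T = 2π√(a³/μ) = 2π√(7042³/398600) = 5881.1 s = 98.02 min.
Node shift per orbit = (5881.1/86164) × 360° = 24.57°.
Equatorial spacing = 24.57 × 111.3 km/° = 2735 km.
At 18° latitude, spacing = 2735 × cos(18°) = 2601 km.

2600 km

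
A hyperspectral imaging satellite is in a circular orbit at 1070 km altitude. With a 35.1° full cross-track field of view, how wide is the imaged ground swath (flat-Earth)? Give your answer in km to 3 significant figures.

Half-angle = 35.1°/2 = 17.55°.
Swath width ≈ 2h·tan(θ/2) = 2 × 1070 × tan(17.55°) = 676.8 km.

677 km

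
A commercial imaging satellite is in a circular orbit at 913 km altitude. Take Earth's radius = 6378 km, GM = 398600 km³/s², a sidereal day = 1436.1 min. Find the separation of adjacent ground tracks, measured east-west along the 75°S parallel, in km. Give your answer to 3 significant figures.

746 km

Semi-major axis a = 6378 + 913 = 7291 km. Period T = 2π√(a³/μ) = 2π√(7291³/398600) = 6195.7 s = 103.26 min.
Node shift per orbit = (6195.7/86166) × 360° = 25.89°.
Equatorial spacing = 25.89 × 111.3 km/° = 2882 km.
At 75° latitude, spacing = 2882 × cos(75°) = 746 km.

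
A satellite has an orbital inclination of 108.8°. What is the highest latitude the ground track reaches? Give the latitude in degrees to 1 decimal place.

Retrograde orbit: the ground track reaches ±(180° − i) = ±(180 − 108.8) = ±71.2°.

71.2°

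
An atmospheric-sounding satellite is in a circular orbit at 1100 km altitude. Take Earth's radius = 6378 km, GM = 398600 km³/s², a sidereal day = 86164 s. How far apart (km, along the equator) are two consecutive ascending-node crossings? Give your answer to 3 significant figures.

Semi-major axis a = 6378 + 1100 = 7478 km. Period T = 2π√(a³/μ) = 2π√(7478³/398600) = 6435.6 s = 107.26 min.
During one orbit Earth rotates (6435.6 / 86164) × 360° = 26.89°.
At the equator that is 26.89° × (2π·6378/360) km/° = 26.89 × 111.3 = 2993 km.

2990 km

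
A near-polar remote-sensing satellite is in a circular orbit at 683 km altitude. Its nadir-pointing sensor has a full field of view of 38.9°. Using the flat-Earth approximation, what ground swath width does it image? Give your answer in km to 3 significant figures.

482 km

Half-angle = 38.9°/2 = 19.45°.
Swath width ≈ 2h·tan(θ/2) = 2 × 683 × tan(19.45°) = 482.4 km.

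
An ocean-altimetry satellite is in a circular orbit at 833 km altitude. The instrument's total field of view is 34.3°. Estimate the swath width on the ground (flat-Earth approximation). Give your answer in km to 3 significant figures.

Half-angle = 34.3°/2 = 17.15°.
Swath width ≈ 2h·tan(θ/2) = 2 × 833 × tan(17.15°) = 514.1 km.

514 km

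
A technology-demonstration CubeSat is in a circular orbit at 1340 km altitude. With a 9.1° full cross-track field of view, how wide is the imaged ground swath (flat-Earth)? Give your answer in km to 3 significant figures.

213 km

Half-angle = 9.1°/2 = 4.55°.
Swath width ≈ 2h·tan(θ/2) = 2 × 1340 × tan(4.55°) = 213.3 km.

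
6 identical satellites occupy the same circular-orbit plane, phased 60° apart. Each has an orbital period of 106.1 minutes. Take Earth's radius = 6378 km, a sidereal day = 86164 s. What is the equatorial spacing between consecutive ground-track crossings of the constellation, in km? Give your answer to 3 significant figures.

T = 106.1 min = 6366.0 s.
Single-satellite node shift = (6366.0/86164) × 360° = 26.60°.
With 6 satellites evenly phased, successive equator crossings are 26.60/6 = 4.433° apart.
That is 4.433 × 111.3 = 493 km at the equator.

493 km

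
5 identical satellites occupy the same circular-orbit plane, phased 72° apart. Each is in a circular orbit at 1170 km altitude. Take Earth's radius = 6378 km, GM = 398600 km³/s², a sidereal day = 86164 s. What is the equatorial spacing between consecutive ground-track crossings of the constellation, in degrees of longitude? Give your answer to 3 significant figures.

Semi-major axis a = 6378 + 1170 = 7548 km. Period T = 2π√(a³/μ) = 2π√(7548³/398600) = 6526.2 s = 108.77 min.
Single-satellite node shift = (6526.2/86164) × 360° = 27.27°.
With 5 satellites evenly phased, successive equator crossings are 27.27/5 = 5.453° apart.

5.45°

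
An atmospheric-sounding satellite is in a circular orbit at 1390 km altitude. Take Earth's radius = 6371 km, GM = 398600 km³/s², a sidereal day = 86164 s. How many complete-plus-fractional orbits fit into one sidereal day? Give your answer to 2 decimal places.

12.66

Semi-major axis a = 6371 + 1390 = 7761 km. Period T = 2π√(a³/μ) = 2π√(7761³/398600) = 6804.4 s = 113.41 min.
Orbits per sidereal day = 86164 / 6804.4 = 12.663.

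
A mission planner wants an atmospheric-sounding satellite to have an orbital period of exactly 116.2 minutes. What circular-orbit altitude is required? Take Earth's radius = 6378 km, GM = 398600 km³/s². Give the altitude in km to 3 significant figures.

T = 116.2 min = 6972.0 s.
From T = 2π√(a³/μ): a = (μ T²/4π²)^(1/3) = (398600 × 6972.0² / 4π²)^(1/3) = 7888 km.
Altitude h = a − R = 7888 − 6378 = 1510 km.

1510 km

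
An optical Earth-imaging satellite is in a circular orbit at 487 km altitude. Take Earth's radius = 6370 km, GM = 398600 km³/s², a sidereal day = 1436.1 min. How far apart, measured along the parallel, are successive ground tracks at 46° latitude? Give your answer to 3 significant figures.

Semi-major axis a = 6370 + 487 = 6857 km. Period T = 2π√(a³/μ) = 2π√(6857³/398600) = 5650.8 s = 94.18 min.
Node shift per orbit = (5650.8/86166) × 360° = 23.61°.
Equatorial spacing = 23.61 × 111.2 km/° = 2625 km.
At 46° latitude, spacing = 2625 × cos(46°) = 1823 km.

1820 km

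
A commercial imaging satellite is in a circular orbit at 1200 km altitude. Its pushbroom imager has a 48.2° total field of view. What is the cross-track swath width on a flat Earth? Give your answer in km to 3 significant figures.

1070 km

Half-angle = 48.2°/2 = 24.1°.
Swath width ≈ 2h·tan(θ/2) = 2 × 1200 × tan(24.1°) = 1073.6 km.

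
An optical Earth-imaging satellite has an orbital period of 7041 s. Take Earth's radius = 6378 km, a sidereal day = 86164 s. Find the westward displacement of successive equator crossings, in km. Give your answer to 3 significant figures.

3270 km

During one orbit Earth rotates (7041.0 / 86164) × 360° = 29.42°.
At the equator that is 29.42° × (2π·6378/360) km/° = 29.42 × 111.3 = 3275 km.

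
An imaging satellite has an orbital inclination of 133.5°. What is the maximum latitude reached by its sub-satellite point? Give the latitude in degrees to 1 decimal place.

Retrograde orbit: the ground track reaches ±(180° − i) = ±(180 − 133.5) = ±46.5°.

46.5°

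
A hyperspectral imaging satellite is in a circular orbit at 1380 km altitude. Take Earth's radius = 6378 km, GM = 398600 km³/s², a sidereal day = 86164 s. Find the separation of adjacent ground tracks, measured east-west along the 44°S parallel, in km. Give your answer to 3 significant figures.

Semi-major axis a = 6378 + 1380 = 7758 km. Period T = 2π√(a³/μ) = 2π√(7758³/398600) = 6800.4 s = 113.34 min.
Node shift per orbit = (6800.4/86164) × 360° = 28.41°.
Equatorial spacing = 28.41 × 111.3 km/° = 3163 km.
At 44° latitude, spacing = 3163 × cos(44°) = 2275 km.

2280 km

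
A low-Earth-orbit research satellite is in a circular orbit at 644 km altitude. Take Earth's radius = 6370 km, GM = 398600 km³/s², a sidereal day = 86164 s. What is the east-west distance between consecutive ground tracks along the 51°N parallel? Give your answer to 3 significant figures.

1710 km

Semi-major axis a = 6370 + 644 = 7014 km. Period T = 2π√(a³/μ) = 2π√(7014³/398600) = 5846.0 s = 97.43 min.
Node shift per orbit = (5846.0/86164) × 360° = 24.43°.
Equatorial spacing = 24.43 × 111.2 km/° = 2716 km.
At 51° latitude, spacing = 2716 × cos(51°) = 1709 km.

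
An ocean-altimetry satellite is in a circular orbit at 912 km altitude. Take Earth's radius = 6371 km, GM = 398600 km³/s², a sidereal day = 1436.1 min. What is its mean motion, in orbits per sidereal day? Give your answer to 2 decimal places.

Semi-major axis a = 6371 + 912 = 7283 km. Period T = 2π√(a³/μ) = 2π√(7283³/398600) = 6185.5 s = 103.09 min.
Orbits per sidereal day = 86166 / 6185.5 = 13.930.

13.93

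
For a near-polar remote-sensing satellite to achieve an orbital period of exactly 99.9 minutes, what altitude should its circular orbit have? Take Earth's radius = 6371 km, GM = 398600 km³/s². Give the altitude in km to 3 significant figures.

761 km

T = 99.9 min = 5994.0 s.
From T = 2π√(a³/μ): a = (μ T²/4π²)^(1/3) = (398600 × 5994.0² / 4π²)^(1/3) = 7132 km.
Altitude h = a − R = 7132 − 6371 = 761 km.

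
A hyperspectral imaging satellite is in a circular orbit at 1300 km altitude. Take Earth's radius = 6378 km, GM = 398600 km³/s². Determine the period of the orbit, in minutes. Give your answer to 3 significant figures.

112 min

Semi-major axis a = 6378 + 1300 = 7678 km. Period T = 2π√(a³/μ) = 2π√(7678³/398600) = 6695.5 s = 111.59 min.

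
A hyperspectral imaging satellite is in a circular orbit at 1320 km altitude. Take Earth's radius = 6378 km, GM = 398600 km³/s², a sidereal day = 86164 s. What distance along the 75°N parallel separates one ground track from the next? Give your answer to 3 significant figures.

809 km

Semi-major axis a = 6378 + 1320 = 7698 km. Period T = 2π√(a³/μ) = 2π√(7698³/398600) = 6721.7 s = 112.03 min.
Node shift per orbit = (6721.7/86164) × 360° = 28.08°.
Equatorial spacing = 28.08 × 111.3 km/° = 3126 km.
At 75° latitude, spacing = 3126 × cos(75°) = 809 km.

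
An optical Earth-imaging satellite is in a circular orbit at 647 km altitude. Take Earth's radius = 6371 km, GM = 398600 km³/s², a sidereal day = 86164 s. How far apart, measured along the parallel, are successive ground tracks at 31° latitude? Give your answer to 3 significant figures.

2330 km

Semi-major axis a = 6371 + 647 = 7018 km. Period T = 2π√(a³/μ) = 2π√(7018³/398600) = 5851.0 s = 97.52 min.
Node shift per orbit = (5851.0/86164) × 360° = 24.45°.
Equatorial spacing = 24.45 × 111.2 km/° = 2718 km.
At 31° latitude, spacing = 2718 × cos(31°) = 2330 km.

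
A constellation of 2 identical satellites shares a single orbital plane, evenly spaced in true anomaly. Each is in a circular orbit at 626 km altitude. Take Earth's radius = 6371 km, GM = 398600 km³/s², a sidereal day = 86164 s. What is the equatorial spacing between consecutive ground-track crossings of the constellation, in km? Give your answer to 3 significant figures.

1350 km

Semi-major axis a = 6371 + 626 = 6997 km. Period T = 2π√(a³/μ) = 2π√(6997³/398600) = 5824.8 s = 97.08 min.
Single-satellite node shift = (5824.8/86164) × 360° = 24.34°.
With 2 satellites evenly phased, successive equator crossings are 24.34/2 = 12.168° apart.
That is 12.168 × 111.2 = 1353 km at the equator.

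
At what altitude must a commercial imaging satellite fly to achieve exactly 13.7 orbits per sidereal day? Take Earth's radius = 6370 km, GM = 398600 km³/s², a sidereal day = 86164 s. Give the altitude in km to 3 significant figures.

Required period T = 86164 / 13.7 = 6289.3 s.
From T = 2π√(a³/μ): a = (μ T²/4π²)^(1/3) = (398600 × 6289.3² / 4π²)^(1/3) = 7364 km.
Altitude h = a − R = 7364 − 6370 = 994 km.

994 km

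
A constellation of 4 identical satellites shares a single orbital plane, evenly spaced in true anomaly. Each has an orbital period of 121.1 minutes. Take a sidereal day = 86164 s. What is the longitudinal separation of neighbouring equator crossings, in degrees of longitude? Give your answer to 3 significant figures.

7.59°

T = 121.1 min = 7266.0 s.
Single-satellite node shift = (7266.0/86164) × 360° = 30.36°.
With 4 satellites evenly phased, successive equator crossings are 30.36/4 = 7.589° apart.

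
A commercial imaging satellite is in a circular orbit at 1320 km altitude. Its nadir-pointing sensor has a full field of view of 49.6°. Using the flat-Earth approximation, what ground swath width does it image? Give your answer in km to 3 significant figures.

1220 km

Half-angle = 49.6°/2 = 24.8°.
Swath width ≈ 2h·tan(θ/2) = 2 × 1320 × tan(24.8°) = 1219.9 km.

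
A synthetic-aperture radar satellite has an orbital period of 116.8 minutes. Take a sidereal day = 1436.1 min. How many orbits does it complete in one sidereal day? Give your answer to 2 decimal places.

T = 116.8 min = 7008.0 s.
Orbits per sidereal day = 86166 / 7008.0 = 12.295.

12.30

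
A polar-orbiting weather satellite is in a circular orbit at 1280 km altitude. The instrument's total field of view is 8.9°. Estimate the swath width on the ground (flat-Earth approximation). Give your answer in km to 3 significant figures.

Half-angle = 8.9°/2 = 4.45°.
Swath width ≈ 2h·tan(θ/2) = 2 × 1280 × tan(4.45°) = 199.2 km.

199 km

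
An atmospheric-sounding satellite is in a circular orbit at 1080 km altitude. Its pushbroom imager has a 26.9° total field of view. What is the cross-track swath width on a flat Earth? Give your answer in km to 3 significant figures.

517 km

Half-angle = 26.9°/2 = 13.45°.
Swath width ≈ 2h·tan(θ/2) = 2 × 1080 × tan(13.45°) = 516.6 km.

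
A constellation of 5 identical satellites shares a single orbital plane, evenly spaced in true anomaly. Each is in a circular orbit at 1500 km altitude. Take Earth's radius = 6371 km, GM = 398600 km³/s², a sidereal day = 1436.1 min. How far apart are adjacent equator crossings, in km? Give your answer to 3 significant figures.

Semi-major axis a = 6371 + 1500 = 7871 km. Period T = 2π√(a³/μ) = 2π√(7871³/398600) = 6949.5 s = 115.83 min.
Single-satellite node shift = (6949.5/86166) × 360° = 29.04°.
With 5 satellites evenly phased, successive equator crossings are 29.04/5 = 5.807° apart.
That is 5.807 × 111.2 = 646 km at the equator.

646 km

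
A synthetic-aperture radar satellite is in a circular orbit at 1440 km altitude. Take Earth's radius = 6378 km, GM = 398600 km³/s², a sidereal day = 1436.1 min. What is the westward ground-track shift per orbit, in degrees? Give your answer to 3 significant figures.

Semi-major axis a = 6378 + 1440 = 7818 km. Period T = 2π√(a³/μ) = 2π√(7818³/398600) = 6879.5 s = 114.66 min.
During one orbit Earth rotates (6879.5 / 86166) × 360° = 28.74°.

28.7°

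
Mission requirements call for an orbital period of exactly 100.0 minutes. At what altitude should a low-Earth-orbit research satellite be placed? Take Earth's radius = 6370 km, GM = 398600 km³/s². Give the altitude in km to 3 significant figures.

767 km

T = 100.0 min = 6000.0 s.
From T = 2π√(a³/μ): a = (μ T²/4π²)^(1/3) = (398600 × 6000.0² / 4π²)^(1/3) = 7137 km.
Altitude h = a − R = 7137 − 6370 = 767 km.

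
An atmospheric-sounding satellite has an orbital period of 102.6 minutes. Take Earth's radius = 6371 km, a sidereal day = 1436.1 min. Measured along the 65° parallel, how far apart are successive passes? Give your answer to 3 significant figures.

T = 102.6 min = 6156.0 s.
Node shift per orbit = (6156.0/86166) × 360° = 25.72°.
Equatorial spacing = 25.72 × 111.2 km/° = 2860 km.
At 65° latitude, spacing = 2860 × cos(65°) = 1209 km.

1210 km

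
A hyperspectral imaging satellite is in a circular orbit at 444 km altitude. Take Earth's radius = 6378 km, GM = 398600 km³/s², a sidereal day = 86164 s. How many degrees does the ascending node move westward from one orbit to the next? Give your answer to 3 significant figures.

Semi-major axis a = 6378 + 444 = 6822 km. Period T = 2π√(a³/μ) = 2π√(6822³/398600) = 5607.6 s = 93.46 min.
During one orbit Earth rotates (5607.6 / 86164) × 360° = 23.43°.

23.4°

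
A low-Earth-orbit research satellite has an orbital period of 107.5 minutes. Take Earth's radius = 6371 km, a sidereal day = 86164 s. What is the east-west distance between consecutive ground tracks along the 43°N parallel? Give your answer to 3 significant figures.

2190 km

T = 107.5 min = 6450.0 s.
Node shift per orbit = (6450.0/86164) × 360° = 26.95°.
Equatorial spacing = 26.95 × 111.2 km/° = 2997 km.
At 43° latitude, spacing = 2997 × cos(43°) = 2192 km.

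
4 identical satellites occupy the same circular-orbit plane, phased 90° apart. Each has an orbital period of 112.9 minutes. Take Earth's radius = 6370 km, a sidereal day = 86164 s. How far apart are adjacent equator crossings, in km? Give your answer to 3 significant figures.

T = 112.9 min = 6774.0 s.
Single-satellite node shift = (6774.0/86164) × 360° = 28.30°.
With 4 satellites evenly phased, successive equator crossings are 28.30/4 = 7.076° apart.
That is 7.076 × 111.2 = 787 km at the equator.

787 km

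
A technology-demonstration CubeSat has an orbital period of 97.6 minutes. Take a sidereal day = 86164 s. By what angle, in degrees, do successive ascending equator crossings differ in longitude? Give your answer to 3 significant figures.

24.5°

T = 97.6 min = 5856.0 s.
During one orbit Earth rotates (5856.0 / 86164) × 360° = 24.47°.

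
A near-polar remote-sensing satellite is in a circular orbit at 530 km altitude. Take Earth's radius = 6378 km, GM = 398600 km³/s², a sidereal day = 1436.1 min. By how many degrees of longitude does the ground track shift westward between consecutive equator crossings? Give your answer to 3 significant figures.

23.9°

Semi-major axis a = 6378 + 530 = 6908 km. Period T = 2π√(a³/μ) = 2π√(6908³/398600) = 5714.0 s = 95.23 min.
During one orbit Earth rotates (5714.0 / 86166) × 360° = 23.87°.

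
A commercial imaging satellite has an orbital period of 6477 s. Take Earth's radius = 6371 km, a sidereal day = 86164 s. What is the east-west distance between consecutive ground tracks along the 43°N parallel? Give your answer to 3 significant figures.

2200 km

Node shift per orbit = (6477.0/86164) × 360° = 27.06°.
Equatorial spacing = 27.06 × 111.2 km/° = 3009 km.
At 43° latitude, spacing = 3009 × cos(43°) = 2201 km.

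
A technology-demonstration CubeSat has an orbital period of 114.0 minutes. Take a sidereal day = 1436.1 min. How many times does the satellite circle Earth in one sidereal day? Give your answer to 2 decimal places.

12.60

T = 114.0 min = 6840.0 s.
Orbits per sidereal day = 86166 / 6840.0 = 12.597.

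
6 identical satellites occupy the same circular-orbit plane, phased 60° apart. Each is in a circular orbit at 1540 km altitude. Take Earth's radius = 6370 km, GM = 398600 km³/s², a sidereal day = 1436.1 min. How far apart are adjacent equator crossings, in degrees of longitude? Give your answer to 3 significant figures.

4.88°

Semi-major axis a = 6370 + 1540 = 7910 km. Period T = 2π√(a³/μ) = 2π√(7910³/398600) = 7001.3 s = 116.69 min.
Single-satellite node shift = (7001.3/86166) × 360° = 29.25°.
With 6 satellites evenly phased, successive equator crossings are 29.25/6 = 4.875° apart.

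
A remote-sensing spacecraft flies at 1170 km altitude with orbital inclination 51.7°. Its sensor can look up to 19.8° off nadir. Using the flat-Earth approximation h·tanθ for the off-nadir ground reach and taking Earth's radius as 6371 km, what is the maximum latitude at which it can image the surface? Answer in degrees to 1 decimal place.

For a prograde orbit the ground track reaches latitude ±i = ±51.7°.
Sensor half-swath on the ground ≈ 1170·tan(19.8°) = 421 km = 3.79° of latitude.
Maximum observable latitude ≈ 51.7 + 3.79 = 55.5°.

55.5°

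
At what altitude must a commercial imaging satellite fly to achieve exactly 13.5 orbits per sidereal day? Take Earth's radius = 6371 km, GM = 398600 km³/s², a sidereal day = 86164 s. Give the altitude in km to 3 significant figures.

1070 km

Required period T = 86164 / 13.5 = 6382.5 s.
From T = 2π√(a³/μ): a = (μ T²/4π²)^(1/3) = (398600 × 6382.5² / 4π²)^(1/3) = 7437 km.
Altitude h = a − R = 7437 − 6371 = 1066 km.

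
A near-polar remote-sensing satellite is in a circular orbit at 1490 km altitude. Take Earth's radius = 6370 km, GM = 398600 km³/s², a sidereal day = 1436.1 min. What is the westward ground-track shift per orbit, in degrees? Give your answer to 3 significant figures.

Semi-major axis a = 6370 + 1490 = 7860 km. Period T = 2π√(a³/μ) = 2π√(7860³/398600) = 6935.0 s = 115.58 min.
During one orbit Earth rotates (6935.0 / 86166) × 360° = 28.97°.

29.0°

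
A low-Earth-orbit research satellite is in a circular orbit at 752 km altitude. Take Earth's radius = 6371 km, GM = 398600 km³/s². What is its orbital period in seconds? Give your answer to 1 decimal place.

5982.8 seconds

Semi-major axis a = 6371 + 752 = 7123 km. Period T = 2π√(a³/μ) = 2π√(7123³/398600) = 5982.8 s = 99.71 min.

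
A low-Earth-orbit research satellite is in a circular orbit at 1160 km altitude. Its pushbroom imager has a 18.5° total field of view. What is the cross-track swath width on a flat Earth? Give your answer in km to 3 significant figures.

378 km

Half-angle = 18.5°/2 = 9.25°.
Swath width ≈ 2h·tan(θ/2) = 2 × 1160 × tan(9.25°) = 377.8 km.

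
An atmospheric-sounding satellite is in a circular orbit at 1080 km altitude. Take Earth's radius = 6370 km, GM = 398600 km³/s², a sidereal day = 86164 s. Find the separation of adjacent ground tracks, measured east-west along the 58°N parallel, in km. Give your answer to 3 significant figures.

1580 km

Semi-major axis a = 6370 + 1080 = 7450 km. Period T = 2π√(a³/μ) = 2π√(7450³/398600) = 6399.5 s = 106.66 min.
Node shift per orbit = (6399.5/86164) × 360° = 26.74°.
Equatorial spacing = 26.74 × 111.2 km/° = 2973 km.
At 58° latitude, spacing = 2973 × cos(58°) = 1575 km.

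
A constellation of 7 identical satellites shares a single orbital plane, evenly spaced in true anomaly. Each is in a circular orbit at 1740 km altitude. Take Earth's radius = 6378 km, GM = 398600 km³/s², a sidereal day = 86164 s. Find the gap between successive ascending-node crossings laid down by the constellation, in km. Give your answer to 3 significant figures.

Semi-major axis a = 6378 + 1740 = 8118 km. Period T = 2π√(a³/μ) = 2π√(8118³/398600) = 7279.2 s = 121.32 min.
Single-satellite node shift = (7279.2/86164) × 360° = 30.41°.
With 7 satellites evenly phased, successive equator crossings are 30.41/7 = 4.345° apart.
That is 4.345 × 111.3 = 484 km at the equator.

484 km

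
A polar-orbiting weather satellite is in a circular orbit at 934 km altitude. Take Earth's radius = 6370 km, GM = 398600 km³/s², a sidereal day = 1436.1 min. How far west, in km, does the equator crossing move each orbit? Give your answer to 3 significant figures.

Semi-major axis a = 6370 + 934 = 7304 km. Period T = 2π√(a³/μ) = 2π√(7304³/398600) = 6212.3 s = 103.54 min.
During one orbit Earth rotates (6212.3 / 86166) × 360° = 25.95°.
At the equator that is 25.95° × (2π·6370/360) km/° = 25.95 × 111.2 = 2886 km.

2890 km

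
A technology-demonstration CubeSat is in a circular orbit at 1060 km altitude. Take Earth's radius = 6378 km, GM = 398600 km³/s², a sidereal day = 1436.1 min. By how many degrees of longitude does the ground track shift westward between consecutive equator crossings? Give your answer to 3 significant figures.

26.7°

Semi-major axis a = 6378 + 1060 = 7438 km. Period T = 2π√(a³/μ) = 2π√(7438³/398600) = 6384.0 s = 106.40 min.
During one orbit Earth rotates (6384.0 / 86166) × 360° = 26.67°.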